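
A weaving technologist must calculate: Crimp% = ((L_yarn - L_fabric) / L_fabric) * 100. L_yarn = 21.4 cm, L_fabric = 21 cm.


Formula: Crimp% = ((L_yarn - L_fabric) / L_fabric) * 100
Step 1: Extension = 21.4 - 21 = 0.4 cm
Step 2: Crimp% = (0.4 / 21) * 100
Step 3: Crimp% = 0.019048 * 100 = 1.9048% ≈ 1.9%

1.9%


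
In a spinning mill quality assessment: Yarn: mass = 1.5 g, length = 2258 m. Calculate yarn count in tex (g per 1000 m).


Formula: Tex = (mass_g / length_m) * 1000
Substituting: Tex = (1.5 / 2258) * 1000
Intermediate: 1.5 / 2258 = 0.0006643 g/m
Tex = 0.0006643 * 1000 = 0.66 tex

0.66 tex


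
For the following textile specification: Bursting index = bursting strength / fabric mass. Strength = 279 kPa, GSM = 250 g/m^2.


Formula: Bursting Index = Bursting Strength / Fabric GSM
BI = 279 kPa / 250 g/m^2
BI = 1.116 kPa/(g/m^2)

1.116 kPa/(g/m^2)


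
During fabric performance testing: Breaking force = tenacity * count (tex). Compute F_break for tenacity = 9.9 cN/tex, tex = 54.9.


Formula: Breaking force = Tenacity * Linear density
F = 9.9 cN/tex * 54.9 tex
F = 543.51 cN

543.51 cN


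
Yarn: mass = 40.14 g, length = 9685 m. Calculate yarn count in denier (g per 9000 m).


Formula: den = (mass_g / length_m) * 9000
Substituting: den = (40.14 / 9685) * 9000
Intermediate: 40.14 / 9685 = 0.00414455 g/m
den = 0.00414455 * 9000 = 37.3 denier

37.3 denier


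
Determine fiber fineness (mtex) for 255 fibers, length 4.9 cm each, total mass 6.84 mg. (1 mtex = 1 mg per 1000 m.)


Formula: fineness (mtex) = mass (mg) / total length (km) = (mass_mg / total_length_m) * 1000
Step 1: Convert fiber length: 4.9 cm = 0.049 m
Step 2: Total fiber length = 255 * 0.049 = 12.495 m
Step 3: Linear density = 6.84 mg / 12.495 m = 0.5474 mg/m
Step 4: fineness = 0.5474 * 1000 = 547.4 mtex

547.4 mtex


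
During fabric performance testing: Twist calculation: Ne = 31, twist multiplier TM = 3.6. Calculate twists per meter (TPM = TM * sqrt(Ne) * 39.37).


Formula: TPM = TM * sqrt(Ne) * 39.37
Step 1: sqrt(Ne) = sqrt(31) = 5.5678
Step 2: TM * sqrt(Ne) = 3.6 * 5.5678 = 20.0441
Step 3: TPM = 20.0441 * 39.37 = 789 twists/m

789 twists/m


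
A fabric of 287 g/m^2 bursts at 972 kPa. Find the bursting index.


Formula: Bursting Index = Bursting Strength / Fabric GSM
BI = 972 kPa / 287 g/m^2
BI = 3.387 kPa/(g/m^2)

3.387 kPa/(g/m^2)


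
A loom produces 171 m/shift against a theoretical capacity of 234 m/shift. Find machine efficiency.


Formula: Efficiency% = (Actual output / Theoretical output) * 100
Efficiency% = (171 / 234) * 100
Efficiency% = 0.730769 * 100 = 73.0769% ≈ 73.1%

73.1%


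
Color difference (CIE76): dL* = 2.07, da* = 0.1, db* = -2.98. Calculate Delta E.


Formula: Delta E = sqrt(dL*^2 + da*^2 + db*^2)
Step 1: dL*^2 = 2.07^2 = 4.2849
Step 2: da*^2 = 0.1^2 = 0.01
Step 3: db*^2 = (-2.98)^2 = 8.8804
Step 4: Sum = 4.2849 + 0.01 + 8.8804 = 13.1753
Step 5: Delta E = sqrt(13.1753) = 3.63

3.63 Delta E


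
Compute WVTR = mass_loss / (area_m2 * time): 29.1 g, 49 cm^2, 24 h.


Formula: WVTR = mass_loss / (area * time)
Step 1: Convert area: 49 cm^2 = 0.0049 m^2
Step 2: WVTR = 29.1 g / (0.0049 m^2 * 24 h)
Step 3: WVTR = 29.1 / 0.1176 = 247.4 g/m^2/h

247.4 g/m^2/h


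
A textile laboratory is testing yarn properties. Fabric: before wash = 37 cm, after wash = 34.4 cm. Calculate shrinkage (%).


Formula: Shrinkage% = ((L_before - L_after) / L_before) * 100
Step 1: Shrinkage = 37 - 34.4 = 2.6 cm
Step 2: Shrinkage% = (2.6 / 37) * 100
Step 3: Shrinkage% = 0.07027 * 100 = 7.027% ≈ 7.0%

7.0%


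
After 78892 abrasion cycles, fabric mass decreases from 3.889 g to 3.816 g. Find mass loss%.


Formula: Mass loss% = ((m_before - m_after) / m_before) * 100
Step 1: Mass loss = 3.889 - 3.816 = 0.073 g
Step 2: Ratio = 0.073 / 3.889 = 0.0187709
Step 3: Mass loss% = 0.0187709 * 100 = 1.87709% ≈ 1.88%

1.88%


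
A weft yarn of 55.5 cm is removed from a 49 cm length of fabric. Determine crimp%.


Formula: Crimp% = ((L_yarn - L_fabric) / L_fabric) * 100
Step 1: Extension = 55.5 - 49 = 6.5 cm
Step 2: Crimp% = (6.5 / 49) * 100
Step 3: Crimp% = 0.132653 * 100 = 13.2653% ≈ 13.3%

13.3%


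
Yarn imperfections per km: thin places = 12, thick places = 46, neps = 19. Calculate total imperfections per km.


Formula: Total = thin places + thick places + neps
Total = 12 + 46 + 19
Total = 77 imperfections/km

77 imperfections/km


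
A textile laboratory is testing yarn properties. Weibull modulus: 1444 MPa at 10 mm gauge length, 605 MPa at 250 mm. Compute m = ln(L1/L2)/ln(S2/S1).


Formula: m = ln(L1/L2) / ln(S2/S1)
Step 1: ln(L1/L2) = ln(10/250) = -3.21888
Step 2: S2/S1 = 605/1444 = 0.41898
Step 3: ln(S2/S1) = ln(0.41898) = -0.86993
Step 4: m = -3.21888 / -0.86993 = 3.70

3.70 (Weibull m)


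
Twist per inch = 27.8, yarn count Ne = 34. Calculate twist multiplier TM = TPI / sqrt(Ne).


Formula: TM = TPI / sqrt(Ne)
Step 1: sqrt(Ne) = sqrt(34) = 5.831
Step 2: TM = 27.8 / 5.831 = 4.77

4.77 TM


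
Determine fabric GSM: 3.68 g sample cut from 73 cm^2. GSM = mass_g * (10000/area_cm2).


Formula: GSM = mass_g / area_m2
Step 1: Convert area: 73 cm^2 = 73 / 10000 = 0.0073 m^2
Step 2: GSM = 3.68 g / 0.0073 m^2 = 504.1 g/m^2

504.1 g/m^2


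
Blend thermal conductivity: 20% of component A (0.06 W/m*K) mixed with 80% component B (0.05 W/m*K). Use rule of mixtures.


Formula: Blend property = (fraction_A * property_A) + (fraction_B * property_B)
Step 1: Contribution A = 20/100 * 0.06 W/m*K = 0.012 W/m*K
Step 2: Contribution B = 80/100 * 0.05 W/m*K = 0.04 W/m*K
Step 3: Blend thermal conductivity = 0.012 + 0.04 = 0.052 W/m*K

0.052 W/m*K


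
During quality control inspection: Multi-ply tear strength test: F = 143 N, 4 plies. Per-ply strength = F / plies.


Formula: Per-ply strength = Total force / Number of plies
Per-ply = 143 N / 4
Per-ply = 35.75 N

35.75 N


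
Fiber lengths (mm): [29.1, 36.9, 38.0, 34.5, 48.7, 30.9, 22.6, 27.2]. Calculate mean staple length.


Formula: Mean = sum of lengths / count
Sum = 29.1 + 36.9 + 38.0 + 34.5 + 48.7 + 30.9 + 22.6 + 27.2
Sum = 267.9 mm
Mean = 267.9 / 8 = 33.49 mm

33.49 mm


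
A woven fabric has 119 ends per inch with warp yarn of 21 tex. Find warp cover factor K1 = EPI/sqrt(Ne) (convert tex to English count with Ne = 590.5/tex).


Formula: K1 = EPI / sqrt(Ne), with Ne = 590.5 / tex_warp
Step 1: Ne = 590.5 / 21 = 28.119
Step 2: sqrt(Ne) = sqrt(28.119) = 5.3027
Step 3: K1 = 119 / 5.3027 = 22.4

22.4


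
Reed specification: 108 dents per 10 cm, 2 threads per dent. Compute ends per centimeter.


Formula: EPC = (dents per 10 cm * ends per dent) / 10
Step 1: Total ends per 10 cm = 108 * 2 = 216
Step 2: EPC = 216 / 10 = 21.6 ends/cm

21.6 ends/cm


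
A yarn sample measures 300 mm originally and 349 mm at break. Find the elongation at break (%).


Formula: Elongation (%) = ((L_break - L0) / L0) * 100
Step 1: Extension = 349 - 300 = 49 mm
Step 2: Elongation = (49 / 300) * 100
Step 3: Elongation = 0.163333 * 100 = 16.3333% ≈ 16.3%

16.3%


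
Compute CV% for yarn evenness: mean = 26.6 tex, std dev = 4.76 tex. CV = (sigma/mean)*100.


Formula: CV% = (standard deviation / mean) * 100
Step 1: Ratio = 4.76 / 26.6 = 0.178947
Step 2: CV% = 0.178947 * 100 = 17.8947% ≈ 17.9%

17.9%


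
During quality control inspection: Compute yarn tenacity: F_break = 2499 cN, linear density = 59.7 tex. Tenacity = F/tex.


Formula: Tenacity = Breaking force / Linear density
Tenacity = 2499 cN / 59.7 tex
Tenacity = 41.86 cN/tex

41.86 cN/tex


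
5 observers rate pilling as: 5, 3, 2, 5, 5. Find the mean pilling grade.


Formula: Mean = sum / count
Sum = 5 + 3 + 2 + 5 + 5 = 20
Mean = 20 / 5 = 4.0

4.0


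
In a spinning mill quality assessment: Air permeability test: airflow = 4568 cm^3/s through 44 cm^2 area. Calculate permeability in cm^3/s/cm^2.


Formula: Air Permeability = Airflow / Test Area
AP = 4568 cm^3/s / 44 cm^2
AP = 103.8 cm^3/s/cm^2

103.8 cm^3/s/cm^2


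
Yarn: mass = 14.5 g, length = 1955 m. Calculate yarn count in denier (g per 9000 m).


Formula: den = (mass_g / length_m) * 9000
Substituting: den = (14.5 / 1955) * 9000
Intermediate: 14.5 / 1955 = 0.00741688 g/m
den = 0.00741688 * 9000 = 66.8 denier

66.8 denier


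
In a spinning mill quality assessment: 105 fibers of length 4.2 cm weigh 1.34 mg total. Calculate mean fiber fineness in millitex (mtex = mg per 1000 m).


Formula: fineness (mtex) = mass (mg) / total length (km) = (mass_mg / total_length_m) * 1000
Step 1: Convert fiber length: 4.2 cm = 0.042 m
Step 2: Total fiber length = 105 * 0.042 = 4.41 m
Step 3: Linear density = 1.34 mg / 4.41 m = 0.3039 mg/m
Step 4: fineness = 0.3039 * 1000 = 303.9 mtex

303.9 mtex


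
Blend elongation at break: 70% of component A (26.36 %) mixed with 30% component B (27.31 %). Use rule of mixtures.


Formula: Blend property = (fraction_A * property_A) + (fraction_B * property_B)
Step 1: Contribution A = 70/100 * 26.36 % = 18.452 %
Step 2: Contribution B = 30/100 * 27.31 % = 8.193 %
Step 3: Blend elongation at break = 18.452 + 8.193 = 26.645 %

26.645 %


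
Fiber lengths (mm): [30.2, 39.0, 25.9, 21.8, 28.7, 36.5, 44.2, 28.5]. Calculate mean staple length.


Formula: Mean = sum of lengths / count
Sum = 30.2 + 39.0 + 25.9 + 21.8 + 28.7 + 36.5 + 44.2 + 28.5
Sum = 254.8 mm
Mean = 254.8 / 8 = 31.85 mm

31.85 mm


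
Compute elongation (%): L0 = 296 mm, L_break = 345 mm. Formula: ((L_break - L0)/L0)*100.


Formula: Elongation (%) = ((L_break - L0) / L0) * 100
Step 1: Extension = 345 - 296 = 49 mm
Step 2: Elongation = (49 / 296) * 100
Step 3: Elongation = 0.165541 * 100 = 16.5541% ≈ 16.6%

16.6%


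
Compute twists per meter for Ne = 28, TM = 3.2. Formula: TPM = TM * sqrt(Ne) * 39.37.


Formula: TPM = TM * sqrt(Ne) * 39.37
Step 1: sqrt(Ne) = sqrt(28) = 5.2915
Step 2: TM * sqrt(Ne) = 3.2 * 5.2915 = 16.9328
Step 3: TPM = 16.9328 * 39.37 = 667 twists/m

667 twists/m


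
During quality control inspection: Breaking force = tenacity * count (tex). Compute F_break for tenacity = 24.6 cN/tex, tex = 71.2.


Formula: Breaking force = Tenacity * Linear density
F = 24.6 cN/tex * 71.2 tex
F = 1751.52 cN

1751.52 cN


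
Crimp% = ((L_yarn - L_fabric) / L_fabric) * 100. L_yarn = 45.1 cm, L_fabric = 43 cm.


Formula: Crimp% = ((L_yarn - L_fabric) / L_fabric) * 100
Step 1: Extension = 45.1 - 43 = 2.1 cm
Step 2: Crimp% = (2.1 / 43) * 100
Step 3: Crimp% = 0.048837 * 100 = 4.8837% ≈ 4.9%

4.9%


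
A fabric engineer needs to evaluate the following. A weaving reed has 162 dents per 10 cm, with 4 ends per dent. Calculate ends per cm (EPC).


Formula: EPC = (dents per 10 cm * ends per dent) / 10
Step 1: Total ends per 10 cm = 162 * 4 = 648
Step 2: EPC = 648 / 10 = 64.8 ends/cm

64.8 ends/cm


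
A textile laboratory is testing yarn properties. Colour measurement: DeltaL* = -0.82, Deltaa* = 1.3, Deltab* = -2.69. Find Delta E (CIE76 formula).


Formula: Delta E = sqrt(dL*^2 + da*^2 + db*^2)
Step 1: dL*^2 = (-0.82)^2 = 0.6724
Step 2: da*^2 = 1.3^2 = 1.69
Step 3: db*^2 = (-2.69)^2 = 7.2361
Step 4: Sum = 0.6724 + 1.69 + 7.2361 = 9.5985
Step 5: Delta E = sqrt(9.5985) = 3.1

3.1 Delta E


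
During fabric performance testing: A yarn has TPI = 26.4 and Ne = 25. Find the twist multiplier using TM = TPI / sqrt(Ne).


Formula: TM = TPI / sqrt(Ne)
Step 1: sqrt(Ne) = sqrt(25) = 5
Step 2: TM = 26.4 / 5 = 5.28

5.28 TM


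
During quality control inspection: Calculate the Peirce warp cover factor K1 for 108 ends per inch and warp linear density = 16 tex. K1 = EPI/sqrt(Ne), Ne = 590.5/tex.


Formula: K1 = EPI / sqrt(Ne), with Ne = 590.5 / tex_warp
Step 1: Ne = 590.5 / 16 = 36.906
Step 2: sqrt(Ne) = sqrt(36.906) = 6.075
Step 3: K1 = 108 / 6.075 = 17.8

17.8


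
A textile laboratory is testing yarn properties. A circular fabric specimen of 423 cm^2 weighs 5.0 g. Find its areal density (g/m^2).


Formula: GSM = mass_g / area_m2
Step 1: Convert area: 423 cm^2 = 423 / 10000 = 0.0423 m^2
Step 2: GSM = 5.0 g / 0.0423 m^2 = 118.2 g/m^2

118.2 g/m^2


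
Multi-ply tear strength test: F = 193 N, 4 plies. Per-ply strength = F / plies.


Formula: Per-ply strength = Total force / Number of plies
Per-ply = 193 N / 4
Per-ply = 48.25 N

48.25 N


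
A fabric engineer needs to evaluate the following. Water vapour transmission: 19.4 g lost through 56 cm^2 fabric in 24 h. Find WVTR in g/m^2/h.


Formula: WVTR = mass_loss / (area * time)
Step 1: Convert area: 56 cm^2 = 0.0056 m^2
Step 2: WVTR = 19.4 g / (0.0056 m^2 * 24 h)
Step 3: WVTR = 19.4 / 0.1344 = 144.3 g/m^2/h

144.3 g/m^2/h


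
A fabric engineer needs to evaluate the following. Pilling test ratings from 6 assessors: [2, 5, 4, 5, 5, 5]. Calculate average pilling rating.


Formula: Mean = sum / count
Sum = 2 + 5 + 4 + 5 + 5 + 5 = 26
Mean = 26 / 6 = 4.3

4.3


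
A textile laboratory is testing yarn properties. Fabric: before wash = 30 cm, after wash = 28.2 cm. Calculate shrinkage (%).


Formula: Shrinkage% = ((L_before - L_after) / L_before) * 100
Step 1: Shrinkage = 30 - 28.2 = 1.8 cm
Step 2: Shrinkage% = (1.8 / 30) * 100
Step 3: Shrinkage% = 0.06 * 100 = 6.0%

6.0%


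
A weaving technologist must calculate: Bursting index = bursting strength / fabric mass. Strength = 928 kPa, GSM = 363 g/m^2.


Formula: Bursting Index = Bursting Strength / Fabric GSM
BI = 928 kPa / 363 g/m^2
BI = 2.556 kPa/(g/m^2)

2.556 kPa/(g/m^2)


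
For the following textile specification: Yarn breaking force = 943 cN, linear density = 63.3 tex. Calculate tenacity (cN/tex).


Formula: Tenacity = Breaking force / Linear density
Tenacity = 943 cN / 63.3 tex
Tenacity = 14.90 cN/tex

14.90 cN/tex


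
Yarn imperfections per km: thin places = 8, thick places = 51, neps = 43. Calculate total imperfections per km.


Formula: Total = thin places + thick places + neps
Total = 8 + 51 + 43
Total = 102 imperfections/km

102 imperfections/km


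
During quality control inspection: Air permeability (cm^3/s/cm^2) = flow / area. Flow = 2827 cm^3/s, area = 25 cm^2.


Formula: Air Permeability = Airflow / Test Area
AP = 2827 cm^3/s / 25 cm^2
AP = 113.1 cm^3/s/cm^2

113.1 cm^3/s/cm^2


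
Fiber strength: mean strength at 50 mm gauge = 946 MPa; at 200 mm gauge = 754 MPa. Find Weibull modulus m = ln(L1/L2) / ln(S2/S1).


Formula: m = ln(L1/L2) / ln(S2/S1)
Step 1: ln(L1/L2) = ln(50/200) = -1.38629
Step 2: S2/S1 = 754/946 = 0.79704
Step 3: ln(S2/S1) = ln(0.79704) = -0.22685
Step 4: m = -1.38629 / -0.22685 = 6.11

6.11 (Weibull m)


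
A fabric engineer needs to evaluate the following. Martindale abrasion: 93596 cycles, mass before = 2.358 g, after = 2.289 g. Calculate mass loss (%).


Formula: Mass loss% = ((m_before - m_after) / m_before) * 100
Step 1: Mass loss = 2.358 - 2.289 = 0.069 g
Step 2: Ratio = 0.069 / 2.358 = 0.0292621
Step 3: Mass loss% = 0.0292621 * 100 = 2.92621% ≈ 2.93%

2.93%


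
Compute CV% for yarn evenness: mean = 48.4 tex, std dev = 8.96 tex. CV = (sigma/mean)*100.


Formula: CV% = (standard deviation / mean) * 100
Step 1: Ratio = 8.96 / 48.4 = 0.185124
Step 2: CV% = 0.185124 * 100 = 18.5124% ≈ 18.5%

18.5%


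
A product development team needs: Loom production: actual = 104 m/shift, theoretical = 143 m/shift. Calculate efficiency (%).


Formula: Efficiency% = (Actual output / Theoretical output) * 100
Efficiency% = (104 / 143) * 100
Efficiency% = 0.727273 * 100 = 72.7273% ≈ 72.7%

72.7%


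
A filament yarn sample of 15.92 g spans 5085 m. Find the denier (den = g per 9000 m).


Formula: den = (mass_g / length_m) * 9000
Substituting: den = (15.92 / 5085) * 9000
Intermediate: 15.92 / 5085 = 0.00313078 g/m
den = 0.00313078 * 9000 = 28.2 denier

28.2 denier


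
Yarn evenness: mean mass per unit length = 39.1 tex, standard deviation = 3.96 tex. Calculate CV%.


Formula: CV% = (standard deviation / mean) * 100
Step 1: Ratio = 3.96 / 39.1 = 0.101279
Step 2: CV% = 0.101279 * 100 = 10.1279% ≈ 10.1%

10.1%


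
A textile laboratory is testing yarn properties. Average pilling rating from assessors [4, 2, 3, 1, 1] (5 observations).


Formula: Mean = sum / count
Sum = 4 + 2 + 3 + 1 + 1 = 11
Mean = 11 / 5 = 2.2

2.2


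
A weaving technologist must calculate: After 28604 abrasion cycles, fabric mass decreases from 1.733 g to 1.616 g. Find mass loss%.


Formula: Mass loss% = ((m_before - m_after) / m_before) * 100
Step 1: Mass loss = 1.733 - 1.616 = 0.117 g
Step 2: Ratio = 0.117 / 1.733 = 0.067513
Step 3: Mass loss% = 0.067513 * 100 = 6.7513% ≈ 6.75%

6.75%


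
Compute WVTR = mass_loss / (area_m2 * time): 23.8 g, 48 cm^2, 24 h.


Formula: WVTR = mass_loss / (area * time)
Step 1: Convert area: 48 cm^2 = 0.0048 m^2
Step 2: WVTR = 23.8 g / (0.0048 m^2 * 24 h)
Step 3: WVTR = 23.8 / 0.1152 = 206.6 g/m^2/h

206.6 g/m^2/h


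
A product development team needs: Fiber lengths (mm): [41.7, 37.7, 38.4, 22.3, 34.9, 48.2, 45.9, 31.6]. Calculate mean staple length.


Formula: Mean = sum of lengths / count
Sum = 41.7 + 37.7 + 38.4 + 22.3 + 34.9 + 48.2 + 45.9 + 31.6
Sum = 300.7 mm
Mean = 300.7 / 8 = 37.59 mm

37.59 mm


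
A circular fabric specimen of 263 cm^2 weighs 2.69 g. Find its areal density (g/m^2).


Formula: GSM = mass_g / area_m2
Step 1: Convert area: 263 cm^2 = 263 / 10000 = 0.0263 m^2
Step 2: GSM = 2.69 g / 0.0263 m^2 = 102.3 g/m^2

102.3 g/m^2


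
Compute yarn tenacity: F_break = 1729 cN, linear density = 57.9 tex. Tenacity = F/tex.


Formula: Tenacity = Breaking force / Linear density
Tenacity = 1729 cN / 57.9 tex
Tenacity = 29.86 cN/tex

29.86 cN/tex


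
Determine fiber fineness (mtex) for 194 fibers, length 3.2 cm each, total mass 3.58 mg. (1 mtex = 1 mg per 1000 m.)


Formula: fineness (mtex) = mass (mg) / total length (km) = (mass_mg / total_length_m) * 1000
Step 1: Convert fiber length: 3.2 cm = 0.032 m
Step 2: Total fiber length = 194 * 0.032 = 6.208 m
Step 3: Linear density = 3.58 mg / 6.208 m = 0.5767 mg/m
Step 4: fineness = 0.5767 * 1000 = 576.7 mtex

576.7 mtex


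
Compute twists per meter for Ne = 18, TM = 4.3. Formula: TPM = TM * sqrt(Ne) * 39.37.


Formula: TPM = TM * sqrt(Ne) * 39.37
Step 1: sqrt(Ne) = sqrt(18) = 4.2426
Step 2: TM * sqrt(Ne) = 4.3 * 4.2426 = 18.2432
Step 3: TPM = 18.2432 * 39.37 = 718 twists/m

718 twists/m


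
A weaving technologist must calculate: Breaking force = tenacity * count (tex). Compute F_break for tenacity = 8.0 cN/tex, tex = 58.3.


Formula: Breaking force = Tenacity * Linear density
F = 8.0 cN/tex * 58.3 tex
F = 466.40 cN

466.40 cN


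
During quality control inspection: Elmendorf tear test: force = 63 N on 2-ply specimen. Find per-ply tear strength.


Formula: Per-ply strength = Total force / Number of plies
Per-ply = 63 N / 2
Per-ply = 31.5 N

31.5 N


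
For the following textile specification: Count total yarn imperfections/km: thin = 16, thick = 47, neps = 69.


Formula: Total = thin places + thick places + neps
Total = 16 + 47 + 69
Total = 132 imperfections/km

132 imperfections/km


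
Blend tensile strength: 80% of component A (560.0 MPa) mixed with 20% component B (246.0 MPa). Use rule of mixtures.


Formula: Blend property = (fraction_A * property_A) + (fraction_B * property_B)
Step 1: Contribution A = 80/100 * 560.0 MPa = 448.0 MPa
Step 2: Contribution B = 20/100 * 246.0 MPa = 49.2 MPa
Step 3: Blend tensile strength = 448.0 + 49.2 = 497.2 MPa

497.2 MPa


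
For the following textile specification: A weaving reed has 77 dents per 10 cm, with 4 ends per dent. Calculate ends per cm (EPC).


Formula: EPC = (dents per 10 cm * ends per dent) / 10
Step 1: Total ends per 10 cm = 77 * 4 = 308
Step 2: EPC = 308 / 10 = 30.8 ends/cm

30.8 ends/cm


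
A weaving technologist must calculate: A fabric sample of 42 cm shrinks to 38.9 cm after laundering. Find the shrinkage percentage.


Formula: Shrinkage% = ((L_before - L_after) / L_before) * 100
Step 1: Shrinkage = 42 - 38.9 = 3.1 cm
Step 2: Shrinkage% = (3.1 / 42) * 100
Step 3: Shrinkage% = 0.07381 * 100 = 7.381% ≈ 7.4%

7.4%


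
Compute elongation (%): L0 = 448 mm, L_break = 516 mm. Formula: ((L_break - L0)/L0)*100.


Formula: Elongation (%) = ((L_break - L0) / L0) * 100
Step 1: Extension = 516 - 448 = 68 mm
Step 2: Elongation = (68 / 448) * 100
Step 3: Elongation = 0.151786 * 100 = 15.1786% ≈ 15.2%

15.2%


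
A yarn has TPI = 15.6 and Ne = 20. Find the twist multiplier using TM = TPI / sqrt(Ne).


Formula: TM = TPI / sqrt(Ne)
Step 1: sqrt(Ne) = sqrt(20) = 4.4721
Step 2: TM = 15.6 / 4.4721 = 3.49

3.49 TM


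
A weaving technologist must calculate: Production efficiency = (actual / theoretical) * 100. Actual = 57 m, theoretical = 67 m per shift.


Formula: Efficiency% = (Actual output / Theoretical output) * 100
Efficiency% = (57 / 67) * 100
Efficiency% = 0.850746 * 100 = 85.0746% ≈ 85.1%

85.1%


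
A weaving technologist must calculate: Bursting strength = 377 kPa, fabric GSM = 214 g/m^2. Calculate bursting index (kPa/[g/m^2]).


Formula: Bursting Index = Bursting Strength / Fabric GSM
BI = 377 kPa / 214 g/m^2
BI = 1.762 kPa/(g/m^2)

1.762 kPa/(g/m^2)


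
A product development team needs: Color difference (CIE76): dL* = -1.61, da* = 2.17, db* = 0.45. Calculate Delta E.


Formula: Delta E = sqrt(dL*^2 + da*^2 + db*^2)
Step 1: dL*^2 = (-1.61)^2 = 2.5921
Step 2: da*^2 = 2.17^2 = 4.7089
Step 3: db*^2 = 0.45^2 = 0.2025
Step 4: Sum = 2.5921 + 4.7089 + 0.2025 = 7.5035
Step 5: Delta E = sqrt(7.5035) = 2.74

2.74 Delta E


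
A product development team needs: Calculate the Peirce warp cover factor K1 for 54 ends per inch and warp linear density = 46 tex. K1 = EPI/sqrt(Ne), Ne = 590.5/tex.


Formula: K1 = EPI / sqrt(Ne), with Ne = 590.5 / tex_warp
Step 1: Ne = 590.5 / 46 = 12.837
Step 2: sqrt(Ne) = sqrt(12.837) = 3.5829
Step 3: K1 = 54 / 3.5829 = 15.1

15.1


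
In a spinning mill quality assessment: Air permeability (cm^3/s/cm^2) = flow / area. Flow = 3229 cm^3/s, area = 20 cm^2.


Formula: Air Permeability = Airflow / Test Area
AP = 3229 cm^3/s / 20 cm^2
AP = 161.5 cm^3/s/cm^2

161.5 cm^3/s/cm^2


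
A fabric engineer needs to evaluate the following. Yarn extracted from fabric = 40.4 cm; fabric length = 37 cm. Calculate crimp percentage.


Formula: Crimp% = ((L_yarn - L_fabric) / L_fabric) * 100
Step 1: Extension = 40.4 - 37 = 3.4 cm
Step 2: Crimp% = (3.4 / 37) * 100
Step 3: Crimp% = 0.091892 * 100 = 9.1892% ≈ 9.2%

9.2%


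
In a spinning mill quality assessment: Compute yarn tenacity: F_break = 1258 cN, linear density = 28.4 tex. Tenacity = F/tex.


Formula: Tenacity = Breaking force / Linear density
Tenacity = 1258 cN / 28.4 tex
Tenacity = 44.30 cN/tex

44.30 cN/tex


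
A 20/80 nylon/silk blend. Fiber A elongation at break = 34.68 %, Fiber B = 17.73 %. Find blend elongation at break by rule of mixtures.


Formula: Blend property = (fraction_A * property_A) + (fraction_B * property_B)
Step 1: Contribution A = 20/100 * 34.68 % = 6.936 %
Step 2: Contribution B = 80/100 * 17.73 % = 14.184 %
Step 3: Blend elongation at break = 6.936 + 14.184 = 21.12 %

21.12 %


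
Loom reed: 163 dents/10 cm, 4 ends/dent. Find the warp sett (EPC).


Formula: EPC = (dents per 10 cm * ends per dent) / 10
Step 1: Total ends per 10 cm = 163 * 4 = 652
Step 2: EPC = 652 / 10 = 65.2 ends/cm

65.2 ends/cm


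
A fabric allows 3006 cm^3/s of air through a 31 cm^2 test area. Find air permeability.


Formula: Air Permeability = Airflow / Test Area
AP = 3006 cm^3/s / 31 cm^2
AP = 97.0 cm^3/s/cm^2

97.0 cm^3/s/cm^2


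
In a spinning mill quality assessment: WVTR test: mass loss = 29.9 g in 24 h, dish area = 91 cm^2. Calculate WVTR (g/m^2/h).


Formula: WVTR = mass_loss / (area * time)
Step 1: Convert area: 91 cm^2 = 0.0091 m^2
Step 2: WVTR = 29.9 g / (0.0091 m^2 * 24 h)
Step 3: WVTR = 29.9 / 0.2184 = 136.9 g/m^2/h

136.9 g/m^2/h


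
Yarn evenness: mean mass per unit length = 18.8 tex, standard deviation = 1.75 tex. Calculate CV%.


Formula: CV% = (standard deviation / mean) * 100
Step 1: Ratio = 1.75 / 18.8 = 0.093085
Step 2: CV% = 0.093085 * 100 = 9.3085% ≈ 9.3%

9.3%


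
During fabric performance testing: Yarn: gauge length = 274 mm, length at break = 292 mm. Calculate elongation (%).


Formula: Elongation (%) = ((L_break - L0) / L0) * 100
Step 1: Extension = 292 - 274 = 18 mm
Step 2: Elongation = (18 / 274) * 100
Step 3: Elongation = 0.065693 * 100 = 6.5693% ≈ 6.6%

6.6%


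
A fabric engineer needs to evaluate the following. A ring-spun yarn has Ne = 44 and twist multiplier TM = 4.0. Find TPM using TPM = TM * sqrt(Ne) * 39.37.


Formula: TPM = TM * sqrt(Ne) * 39.37
Step 1: sqrt(Ne) = sqrt(44) = 6.6332
Step 2: TM * sqrt(Ne) = 4.0 * 6.6332 = 26.5328
Step 3: TPM = 26.5328 * 39.37 = 1045 twists/m

1045 twists/m


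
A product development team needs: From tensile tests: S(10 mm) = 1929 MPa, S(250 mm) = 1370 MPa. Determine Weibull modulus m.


Formula: m = ln(L1/L2) / ln(S2/S1)
Step 1: ln(L1/L2) = ln(10/250) = -3.21888
Step 2: S2/S1 = 1370/1929 = 0.71021
Step 3: ln(S2/S1) = ln(0.71021) = -0.34219
Step 4: m = -3.21888 / -0.34219 = 9.41

9.41 (Weibull m)


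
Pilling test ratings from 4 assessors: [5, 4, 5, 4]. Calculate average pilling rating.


Formula: Mean = sum / count
Sum = 5 + 4 + 5 + 4 = 18
Mean = 18 / 4 = 4.5

4.5


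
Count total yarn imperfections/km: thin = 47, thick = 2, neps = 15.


Formula: Total = thin places + thick places + neps
Total = 47 + 2 + 15
Total = 64 imperfections/km

64 imperfections/km


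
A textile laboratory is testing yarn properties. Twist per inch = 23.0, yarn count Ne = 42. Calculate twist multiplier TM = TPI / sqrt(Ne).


Formula: TM = TPI / sqrt(Ne)
Step 1: sqrt(Ne) = sqrt(42) = 6.4807
Step 2: TM = 23.0 / 6.4807 = 3.55

3.55 TM


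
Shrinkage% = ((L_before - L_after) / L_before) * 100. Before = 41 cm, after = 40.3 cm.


Formula: Shrinkage% = ((L_before - L_after) / L_before) * 100
Step 1: Shrinkage = 41 - 40.3 = 0.7 cm
Step 2: Shrinkage% = (0.7 / 41) * 100
Step 3: Shrinkage% = 0.017073 * 100 = 1.7073% ≈ 1.7%

1.7%


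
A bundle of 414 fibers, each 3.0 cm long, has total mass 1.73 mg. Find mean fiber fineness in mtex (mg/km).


Formula: fineness (mtex) = mass (mg) / total length (km) = (mass_mg / total_length_m) * 1000
Step 1: Convert fiber length: 3.0 cm = 0.03 m
Step 2: Total fiber length = 414 * 0.03 = 12.42 m
Step 3: Linear density = 1.73 mg / 12.42 m = 0.1393 mg/m
Step 4: fineness = 0.1393 * 1000 = 139.3 mtex

139.3 mtex


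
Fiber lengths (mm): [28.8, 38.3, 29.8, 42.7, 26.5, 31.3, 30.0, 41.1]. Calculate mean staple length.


Formula: Mean = sum of lengths / count
Sum = 28.8 + 38.3 + 29.8 + 42.7 + 26.5 + 31.3 + 30.0 + 41.1
Sum = 268.5 mm
Mean = 268.5 / 8 = 33.56 mm

33.56 mm


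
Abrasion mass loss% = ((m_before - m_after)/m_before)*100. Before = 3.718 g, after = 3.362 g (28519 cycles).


Formula: Mass loss% = ((m_before - m_after) / m_before) * 100
Step 1: Mass loss = 3.718 - 3.362 = 0.356 g
Step 2: Ratio = 0.356 / 3.718 = 0.0957504
Step 3: Mass loss% = 0.0957504 * 100 = 9.57504% ≈ 9.58%

9.58%


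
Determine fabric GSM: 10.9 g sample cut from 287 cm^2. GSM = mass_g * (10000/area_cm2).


Formula: GSM = mass_g / area_m2
Step 1: Convert area: 287 cm^2 = 287 / 10000 = 0.0287 m^2
Step 2: GSM = 10.9 g / 0.0287 m^2 = 379.8 g/m^2

379.8 g/m^2


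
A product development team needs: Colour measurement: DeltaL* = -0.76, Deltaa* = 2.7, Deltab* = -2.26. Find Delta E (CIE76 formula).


Formula: Delta E = sqrt(dL*^2 + da*^2 + db*^2)
Step 1: dL*^2 = (-0.76)^2 = 0.5776
Step 2: da*^2 = 2.7^2 = 7.29
Step 3: db*^2 = (-2.26)^2 = 5.1076
Step 4: Sum = 0.5776 + 7.29 + 5.1076 = 12.9752
Step 5: Delta E = sqrt(12.9752) = 3.6

3.6 Delta E


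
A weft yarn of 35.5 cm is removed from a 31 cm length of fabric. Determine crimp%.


Formula: Crimp% = ((L_yarn - L_fabric) / L_fabric) * 100
Step 1: Extension = 35.5 - 31 = 4.5 cm
Step 2: Crimp% = (4.5 / 31) * 100
Step 3: Crimp% = 0.145161 * 100 = 14.5161% ≈ 14.5%

14.5%


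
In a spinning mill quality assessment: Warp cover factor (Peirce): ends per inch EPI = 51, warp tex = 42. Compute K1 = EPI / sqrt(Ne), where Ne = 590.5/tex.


Formula: K1 = EPI / sqrt(Ne), with Ne = 590.5 / tex_warp
Step 1: Ne = 590.5 / 42 = 14.06
Step 2: sqrt(Ne) = sqrt(14.06) = 3.7497
Step 3: K1 = 51 / 3.7497 = 13.6

13.6


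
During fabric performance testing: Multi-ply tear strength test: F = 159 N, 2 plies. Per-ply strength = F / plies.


Formula: Per-ply strength = Total force / Number of plies
Per-ply = 159 N / 2
Per-ply = 79.5 N

79.5 N


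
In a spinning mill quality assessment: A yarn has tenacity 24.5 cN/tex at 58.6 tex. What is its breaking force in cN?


Formula: Breaking force = Tenacity * Linear density
F = 24.5 cN/tex * 58.6 tex
F = 1435.70 cN

1435.70 cN


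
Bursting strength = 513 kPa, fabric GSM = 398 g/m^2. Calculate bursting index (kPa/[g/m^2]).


Formula: Bursting Index = Bursting Strength / Fabric GSM
BI = 513 kPa / 398 g/m^2
BI = 1.289 kPa/(g/m^2)

1.289 kPa/(g/m^2)


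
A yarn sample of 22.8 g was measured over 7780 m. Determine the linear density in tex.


Formula: Tex = (mass_g / length_m) * 1000
Substituting: Tex = (22.8 / 7780) * 1000
Intermediate: 22.8 / 7780 = 0.00293059 g/m
Tex = 0.00293059 * 1000 = 2.93 tex

2.93 tex


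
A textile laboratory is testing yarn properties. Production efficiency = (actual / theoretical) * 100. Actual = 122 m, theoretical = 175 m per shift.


Formula: Efficiency% = (Actual output / Theoretical output) * 100
Efficiency% = (122 / 175) * 100
Efficiency% = 0.697143 * 100 = 69.7143% ≈ 69.7%

69.7%


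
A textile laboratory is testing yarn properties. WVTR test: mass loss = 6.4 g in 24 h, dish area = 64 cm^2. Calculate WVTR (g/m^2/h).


Formula: WVTR = mass_loss / (area * time)
Step 1: Convert area: 64 cm^2 = 0.0064 m^2
Step 2: WVTR = 6.4 g / (0.0064 m^2 * 24 h)
Step 3: WVTR = 6.4 / 0.1536 = 41.7 g/m^2/h

41.7 g/m^2/h


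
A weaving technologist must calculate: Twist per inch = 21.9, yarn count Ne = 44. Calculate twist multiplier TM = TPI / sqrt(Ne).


Formula: TM = TPI / sqrt(Ne)
Step 1: sqrt(Ne) = sqrt(44) = 6.6332
Step 2: TM = 21.9 / 6.6332 = 3.30

3.30 TM


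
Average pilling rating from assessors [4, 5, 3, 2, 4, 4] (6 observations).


Formula: Mean = sum / count
Sum = 4 + 5 + 3 + 2 + 4 + 4 = 22
Mean = 22 / 6 = 3.7

3.7


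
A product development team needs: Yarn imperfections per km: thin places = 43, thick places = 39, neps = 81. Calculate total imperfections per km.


Formula: Total = thin places + thick places + neps
Total = 43 + 39 + 81
Total = 163 imperfections/km

163 imperfections/km


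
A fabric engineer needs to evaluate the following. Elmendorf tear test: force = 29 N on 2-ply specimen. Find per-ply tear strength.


Formula: Per-ply strength = Total force / Number of plies
Per-ply = 29 N / 2
Per-ply = 14.5 N

14.5 N


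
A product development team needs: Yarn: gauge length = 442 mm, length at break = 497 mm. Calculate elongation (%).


Formula: Elongation (%) = ((L_break - L0) / L0) * 100
Step 1: Extension = 497 - 442 = 55 mm
Step 2: Elongation = (55 / 442) * 100
Step 3: Elongation = 0.124434 * 100 = 12.4434% ≈ 12.4%

12.4%


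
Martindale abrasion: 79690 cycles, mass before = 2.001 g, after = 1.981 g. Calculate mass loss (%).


Formula: Mass loss% = ((m_before - m_after) / m_before) * 100
Step 1: Mass loss = 2.001 - 1.981 = 0.02 g
Step 2: Ratio = 0.02 / 2.001 = 0.009995
Step 3: Mass loss% = 0.009995 * 100 = 0.9995% ≈ 1.00%

1.00%


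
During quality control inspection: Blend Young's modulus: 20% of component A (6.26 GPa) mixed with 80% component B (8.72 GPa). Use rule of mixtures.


Formula: Blend property = (fraction_A * property_A) + (fraction_B * property_B)
Step 1: Contribution A = 20/100 * 6.26 GPa = 1.252 GPa
Step 2: Contribution B = 80/100 * 8.72 GPa = 6.976 GPa
Step 3: Blend Young's modulus = 1.252 + 6.976 = 8.228 GPa

8.228 GPa


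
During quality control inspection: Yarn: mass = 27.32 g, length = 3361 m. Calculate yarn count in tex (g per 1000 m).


Formula: Tex = (mass_g / length_m) * 1000
Substituting: Tex = (27.32 / 3361) * 1000
Intermediate: 27.32 / 3361 = 0.00812853 g/m
Tex = 0.00812853 * 1000 = 8.13 tex

8.13 tex


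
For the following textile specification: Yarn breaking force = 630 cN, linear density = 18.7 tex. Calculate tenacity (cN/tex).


Formula: Tenacity = Breaking force / Linear density
Tenacity = 630 cN / 18.7 tex
Tenacity = 33.69 cN/tex

33.69 cN/tex


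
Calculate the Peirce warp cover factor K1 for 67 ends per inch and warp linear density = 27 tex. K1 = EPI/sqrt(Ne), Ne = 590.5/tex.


Formula: K1 = EPI / sqrt(Ne), with Ne = 590.5 / tex_warp
Step 1: Ne = 590.5 / 27 = 21.87
Step 2: sqrt(Ne) = sqrt(21.87) = 4.6765
Step 3: K1 = 67 / 4.6765 = 14.3

14.3


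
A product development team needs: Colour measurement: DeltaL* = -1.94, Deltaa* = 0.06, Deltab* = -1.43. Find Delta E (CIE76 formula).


Formula: Delta E = sqrt(dL*^2 + da*^2 + db*^2)
Step 1: dL*^2 = (-1.94)^2 = 3.7636
Step 2: da*^2 = 0.06^2 = 0.0036
Step 3: db*^2 = (-1.43)^2 = 2.0449
Step 4: Sum = 3.7636 + 0.0036 + 2.0449 = 5.8121
Step 5: Delta E = sqrt(5.8121) = 2.41

2.41 Delta E


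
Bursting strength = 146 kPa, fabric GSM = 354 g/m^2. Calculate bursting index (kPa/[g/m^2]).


Formula: Bursting Index = Bursting Strength / Fabric GSM
BI = 146 kPa / 354 g/m^2
BI = 0.412 kPa/(g/m^2)

0.412 kPa/(g/m^2)


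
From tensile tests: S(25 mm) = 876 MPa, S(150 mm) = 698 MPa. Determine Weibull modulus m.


Formula: m = ln(L1/L2) / ln(S2/S1)
Step 1: ln(L1/L2) = ln(25/150) = -1.79176
Step 2: S2/S1 = 698/876 = 0.7968
Step 3: ln(S2/S1) = ln(0.7968) = -0.22715
Step 4: m = -1.79176 / -0.22715 = 7.89

7.89 (Weibull m)


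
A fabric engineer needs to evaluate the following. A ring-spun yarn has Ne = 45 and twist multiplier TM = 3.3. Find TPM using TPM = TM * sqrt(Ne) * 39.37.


Formula: TPM = TM * sqrt(Ne) * 39.37
Step 1: sqrt(Ne) = sqrt(45) = 6.7082
Step 2: TM * sqrt(Ne) = 3.3 * 6.7082 = 22.1371
Step 3: TPM = 22.1371 * 39.37 = 872 twists/m

872 twists/m


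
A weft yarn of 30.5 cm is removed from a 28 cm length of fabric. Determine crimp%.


Formula: Crimp% = ((L_yarn - L_fabric) / L_fabric) * 100
Step 1: Extension = 30.5 - 28 = 2.5 cm
Step 2: Crimp% = (2.5 / 28) * 100
Step 3: Crimp% = 0.089286 * 100 = 8.9286% ≈ 8.9%

8.9%


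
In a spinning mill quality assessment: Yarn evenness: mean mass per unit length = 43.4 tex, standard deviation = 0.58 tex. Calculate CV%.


Formula: CV% = (standard deviation / mean) * 100
Step 1: Ratio = 0.58 / 43.4 = 0.013364
Step 2: CV% = 0.013364 * 100 = 1.3364% ≈ 1.3%

1.3%


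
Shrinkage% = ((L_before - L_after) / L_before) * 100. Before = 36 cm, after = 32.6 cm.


Formula: Shrinkage% = ((L_before - L_after) / L_before) * 100
Step 1: Shrinkage = 36 - 32.6 = 3.4 cm
Step 2: Shrinkage% = (3.4 / 36) * 100
Step 3: Shrinkage% = 0.094444 * 100 = 9.4444% ≈ 9.4%

9.4%


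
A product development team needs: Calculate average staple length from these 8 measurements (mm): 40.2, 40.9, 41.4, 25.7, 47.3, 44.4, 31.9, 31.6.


Formula: Mean = sum of lengths / count
Sum = 40.2 + 40.9 + 41.4 + 25.7 + 47.3 + 44.4 + 31.9 + 31.6
Sum = 303.4 mm
Mean = 303.4 / 8 = 37.93 mm

37.93 mm


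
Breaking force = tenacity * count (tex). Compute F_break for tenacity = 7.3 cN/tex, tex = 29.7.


Formula: Breaking force = Tenacity * Linear density
F = 7.3 cN/tex * 29.7 tex
F = 216.81 cN

216.81 cN


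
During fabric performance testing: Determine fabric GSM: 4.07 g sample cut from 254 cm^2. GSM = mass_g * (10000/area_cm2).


Formula: GSM = mass_g / area_m2
Step 1: Convert area: 254 cm^2 = 254 / 10000 = 0.0254 m^2
Step 2: GSM = 4.07 g / 0.0254 m^2 = 160.2 g/m^2

160.2 g/m^2


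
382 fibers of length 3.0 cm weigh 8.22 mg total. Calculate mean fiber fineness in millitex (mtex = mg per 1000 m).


Formula: fineness (mtex) = mass (mg) / total length (km) = (mass_mg / total_length_m) * 1000
Step 1: Convert fiber length: 3.0 cm = 0.03 m
Step 2: Total fiber length = 382 * 0.03 = 11.46 m
Step 3: Linear density = 8.22 mg / 11.46 m = 0.7173 mg/m
Step 4: fineness = 0.7173 * 1000 = 717.3 mtex

717.3 mtex


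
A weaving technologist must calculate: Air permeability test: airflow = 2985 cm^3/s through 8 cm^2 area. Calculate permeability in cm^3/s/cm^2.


Formula: Air Permeability = Airflow / Test Area
AP = 2985 cm^3/s / 8 cm^2
AP = 373.1 cm^3/s/cm^2

373.1 cm^3/s/cm^2


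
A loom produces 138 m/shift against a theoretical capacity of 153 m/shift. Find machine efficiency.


Formula: Efficiency% = (Actual output / Theoretical output) * 100
Efficiency% = (138 / 153) * 100
Efficiency% = 0.901961 * 100 = 90.1961% ≈ 90.2%

90.2%


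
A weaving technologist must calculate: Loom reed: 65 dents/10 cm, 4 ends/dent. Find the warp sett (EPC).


Formula: EPC = (dents per 10 cm * ends per dent) / 10
Step 1: Total ends per 10 cm = 65 * 4 = 260
Step 2: EPC = 260 / 10 = 26.0 ends/cm

26.0 ends/cm


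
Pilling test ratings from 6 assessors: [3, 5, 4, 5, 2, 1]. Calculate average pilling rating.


Formula: Mean = sum / count
Sum = 3 + 5 + 4 + 5 + 2 + 1 = 20
Mean = 20 / 6 = 3.3

3.3


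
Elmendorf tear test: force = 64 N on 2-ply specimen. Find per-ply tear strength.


Formula: Per-ply strength = Total force / Number of plies
Per-ply = 64 N / 2
Per-ply = 32 N

32 N


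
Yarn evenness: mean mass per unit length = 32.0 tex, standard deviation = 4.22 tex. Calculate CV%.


Formula: CV% = (standard deviation / mean) * 100
Step 1: Ratio = 4.22 / 32.0 = 0.131875
Step 2: CV% = 0.131875 * 100 = 13.1875% ≈ 13.2%

13.2%


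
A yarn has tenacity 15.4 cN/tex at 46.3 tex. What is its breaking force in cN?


Formula: Breaking force = Tenacity * Linear density
F = 15.4 cN/tex * 46.3 tex
F = 713.02 cN

713.02 cN


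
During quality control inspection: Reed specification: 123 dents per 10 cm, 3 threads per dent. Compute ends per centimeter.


Formula: EPC = (dents per 10 cm * ends per dent) / 10
Step 1: Total ends per 10 cm = 123 * 3 = 369
Step 2: EPC = 369 / 10 = 36.9 ends/cm

36.9 ends/cm


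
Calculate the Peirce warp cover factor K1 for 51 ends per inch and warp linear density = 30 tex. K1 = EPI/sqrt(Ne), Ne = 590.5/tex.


Formula: K1 = EPI / sqrt(Ne), with Ne = 590.5 / tex_warp
Step 1: Ne = 590.5 / 30 = 19.683
Step 2: sqrt(Ne) = sqrt(19.683) = 4.4366
Step 3: K1 = 51 / 4.4366 = 11.5

11.5


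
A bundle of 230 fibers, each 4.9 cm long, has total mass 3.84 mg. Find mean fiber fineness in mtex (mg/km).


Formula: fineness (mtex) = mass (mg) / total length (km) = (mass_mg / total_length_m) * 1000
Step 1: Convert fiber length: 4.9 cm = 0.049 m
Step 2: Total fiber length = 230 * 0.049 = 11.27 m
Step 3: Linear density = 3.84 mg / 11.27 m = 0.3407 mg/m
Step 4: fineness = 0.3407 * 1000 = 340.7 mtex

340.7 mtex


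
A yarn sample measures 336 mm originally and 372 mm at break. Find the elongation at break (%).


Formula: Elongation (%) = ((L_break - L0) / L0) * 100
Step 1: Extension = 372 - 336 = 36 mm
Step 2: Elongation = (36 / 336) * 100
Step 3: Elongation = 0.107143 * 100 = 10.7143% ≈ 10.7%

10.7%


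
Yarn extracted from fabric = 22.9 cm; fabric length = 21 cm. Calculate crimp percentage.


Formula: Crimp% = ((L_yarn - L_fabric) / L_fabric) * 100
Step 1: Extension = 22.9 - 21 = 1.9 cm
Step 2: Crimp% = (1.9 / 21) * 100
Step 3: Crimp% = 0.090476 * 100 = 9.0476% ≈ 9.0%

9.0%


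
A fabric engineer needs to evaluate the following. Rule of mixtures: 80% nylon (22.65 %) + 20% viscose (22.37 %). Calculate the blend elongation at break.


Formula: Blend property = (fraction_A * property_A) + (fraction_B * property_B)
Step 1: Contribution A = 80/100 * 22.65 % = 18.12 %
Step 2: Contribution B = 20/100 * 22.37 % = 4.474 %
Step 3: Blend elongation at break = 18.12 + 4.474 = 22.594 %

22.594 %
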